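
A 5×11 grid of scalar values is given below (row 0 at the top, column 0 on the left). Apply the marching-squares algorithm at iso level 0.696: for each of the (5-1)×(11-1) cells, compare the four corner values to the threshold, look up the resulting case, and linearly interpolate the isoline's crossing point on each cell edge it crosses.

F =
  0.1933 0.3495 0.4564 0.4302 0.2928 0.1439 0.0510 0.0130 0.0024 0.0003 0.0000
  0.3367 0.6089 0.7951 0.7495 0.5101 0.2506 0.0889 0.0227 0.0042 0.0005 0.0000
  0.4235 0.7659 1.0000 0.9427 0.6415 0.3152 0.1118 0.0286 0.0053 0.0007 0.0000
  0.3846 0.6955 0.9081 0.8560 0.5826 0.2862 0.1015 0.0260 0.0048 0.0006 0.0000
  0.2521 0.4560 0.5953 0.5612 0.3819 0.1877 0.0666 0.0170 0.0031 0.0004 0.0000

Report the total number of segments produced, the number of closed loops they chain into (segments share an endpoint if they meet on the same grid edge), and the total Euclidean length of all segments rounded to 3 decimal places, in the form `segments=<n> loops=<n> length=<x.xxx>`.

segments=12 loops=1 length=9.335

cell (0,1): code 0100 → (0.707,2.000)–(1.000,1.468)
cell (0,2): code 1100 → (0.832,3.000)–(0.707,2.000)
cell (0,3): code 1000 → (1.000,3.223)–(0.832,3.000)
cell (1,0): code 0100 → (1.555,1.000)–(2.000,0.796)
cell (1,1): code 1110 → (1.000,1.468)–(1.555,1.000)
cell (1,3): code 1001 → (2.000,3.819)–(1.000,3.223)
cell (2,0): code 0010 → (2.000,0.796)–(2.993,1.000)
cell (2,1): code 0111 → (2.993,1.000)–(3.000,1.002)
cell (2,3): code 1001 → (3.000,3.585)–(2.000,3.819)
cell (3,1): code 0010 → (3.000,1.002)–(3.678,2.000)
cell (3,2): code 0011 → (3.678,2.000)–(3.543,3.000)
cell (3,3): code 0001 → (3.543,3.000)–(3.000,3.585)
total: 12 segments, chained into 1 closed loop(s), length Σ = 9.335495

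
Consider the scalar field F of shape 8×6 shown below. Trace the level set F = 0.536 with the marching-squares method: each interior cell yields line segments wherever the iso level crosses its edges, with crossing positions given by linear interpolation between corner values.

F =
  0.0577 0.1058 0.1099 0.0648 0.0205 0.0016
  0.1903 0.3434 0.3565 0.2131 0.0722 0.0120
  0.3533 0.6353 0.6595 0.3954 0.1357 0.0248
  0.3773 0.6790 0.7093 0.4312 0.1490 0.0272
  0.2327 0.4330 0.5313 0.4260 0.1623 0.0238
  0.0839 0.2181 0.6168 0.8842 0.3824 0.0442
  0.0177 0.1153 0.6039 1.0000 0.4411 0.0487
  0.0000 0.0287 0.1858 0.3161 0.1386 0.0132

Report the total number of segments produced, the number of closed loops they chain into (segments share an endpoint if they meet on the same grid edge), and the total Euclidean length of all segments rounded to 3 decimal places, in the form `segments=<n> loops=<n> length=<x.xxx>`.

segments=16 loops=2 length=14.547

cell (1,0): code 0100 → (1.660,1.000)–(2.000,0.648)
cell (1,1): code 1100 → (1.592,2.000)–(1.660,1.000)
cell (1,2): code 1000 → (2.000,2.468)–(1.592,2.000)
cell (2,0): code 0110 → (2.000,0.648)–(3.000,0.526)
cell (2,2): code 1001 → (3.000,2.623)–(2.000,2.468)
cell (3,0): code 0010 → (3.000,0.526)–(3.581,1.000)
cell (3,1): code 0011 → (3.581,1.000)–(3.974,2.000)
cell (3,2): code 0001 → (3.974,2.000)–(3.000,2.623)
cell (4,1): code 0100 → (4.055,2.000)–(5.000,1.797)
cell (4,2): code 1100 → (4.240,3.000)–(4.055,2.000)
cell (4,3): code 1000 → (5.000,3.694)–(4.240,3.000)
cell (5,1): code 0110 → (5.000,1.797)–(6.000,1.861)
cell (5,3): code 1001 → (6.000,3.830)–(5.000,3.694)
cell (6,1): code 0010 → (6.000,1.861)–(6.162,2.000)
cell (6,2): code 0011 → (6.162,2.000)–(6.678,3.000)
cell (6,3): code 0001 → (6.678,3.000)–(6.000,3.830)
total: 16 segments, chained into 2 closed loop(s), length Σ = 14.546883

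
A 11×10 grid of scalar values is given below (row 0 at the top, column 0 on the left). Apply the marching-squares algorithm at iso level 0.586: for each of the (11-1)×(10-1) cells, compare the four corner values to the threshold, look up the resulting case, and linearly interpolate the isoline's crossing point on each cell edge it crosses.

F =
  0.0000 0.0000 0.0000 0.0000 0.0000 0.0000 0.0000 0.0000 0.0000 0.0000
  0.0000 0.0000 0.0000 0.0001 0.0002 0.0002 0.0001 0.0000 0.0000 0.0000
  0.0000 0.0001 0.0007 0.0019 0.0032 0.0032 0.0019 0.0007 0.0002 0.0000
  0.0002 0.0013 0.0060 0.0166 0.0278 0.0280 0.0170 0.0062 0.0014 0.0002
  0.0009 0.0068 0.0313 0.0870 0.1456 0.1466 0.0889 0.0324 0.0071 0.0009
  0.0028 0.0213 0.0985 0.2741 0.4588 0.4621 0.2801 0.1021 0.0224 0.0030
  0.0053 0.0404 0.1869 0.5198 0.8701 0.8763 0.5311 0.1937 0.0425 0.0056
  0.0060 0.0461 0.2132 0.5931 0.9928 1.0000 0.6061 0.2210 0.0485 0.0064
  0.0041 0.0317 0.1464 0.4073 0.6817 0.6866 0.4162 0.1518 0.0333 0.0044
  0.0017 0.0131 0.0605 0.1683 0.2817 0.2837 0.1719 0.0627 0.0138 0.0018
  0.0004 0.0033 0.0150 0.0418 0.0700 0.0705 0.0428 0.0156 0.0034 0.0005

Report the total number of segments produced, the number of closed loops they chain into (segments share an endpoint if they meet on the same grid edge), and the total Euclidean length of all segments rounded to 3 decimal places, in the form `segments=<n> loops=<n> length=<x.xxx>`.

segments=14 loops=1 length=9.489

cell (5,3): code 0100 → (5.309,4.000)–(6.000,3.189)
cell (5,4): code 1100 → (5.299,5.000)–(5.309,4.000)
cell (5,5): code 1000 → (6.000,5.841)–(5.299,5.000)
cell (6,2): code 0100 → (6.903,3.000)–(7.000,2.981)
cell (6,3): code 1110 → (6.000,3.189)–(6.903,3.000)
cell (6,5): code 1101 → (6.732,6.000)–(6.000,5.841)
cell (6,6): code 1000 → (7.000,6.052)–(6.732,6.000)
cell (7,2): code 0010 → (7.000,2.981)–(7.038,3.000)
cell (7,3): code 0111 → (7.038,3.000)–(8.000,3.651)
cell (7,5): code 1011 → (8.000,5.372)–(7.106,6.000)
cell (7,6): code 0001 → (7.106,6.000)–(7.000,6.052)
cell (8,3): code 0010 → (8.000,3.651)–(8.239,4.000)
cell (8,4): code 0011 → (8.239,4.000)–(8.250,5.000)
cell (8,5): code 0001 → (8.250,5.000)–(8.000,5.372)
total: 14 segments, chained into 1 closed loop(s), length Σ = 9.489309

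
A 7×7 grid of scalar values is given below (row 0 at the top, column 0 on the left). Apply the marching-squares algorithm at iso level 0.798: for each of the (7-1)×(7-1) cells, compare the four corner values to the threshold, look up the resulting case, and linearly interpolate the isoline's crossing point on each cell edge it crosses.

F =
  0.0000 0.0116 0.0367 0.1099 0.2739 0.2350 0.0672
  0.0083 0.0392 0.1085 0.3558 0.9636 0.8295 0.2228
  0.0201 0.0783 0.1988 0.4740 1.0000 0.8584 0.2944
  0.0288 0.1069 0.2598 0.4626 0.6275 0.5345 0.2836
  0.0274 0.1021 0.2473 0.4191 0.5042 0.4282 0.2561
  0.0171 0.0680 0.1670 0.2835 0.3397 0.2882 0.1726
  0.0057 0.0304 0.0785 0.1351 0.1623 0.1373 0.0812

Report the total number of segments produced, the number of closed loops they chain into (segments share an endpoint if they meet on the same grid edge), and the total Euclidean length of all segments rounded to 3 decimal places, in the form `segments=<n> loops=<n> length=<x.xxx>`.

cell (0,3): code 0100 → (0.760,4.000)–(1.000,3.728)
cell (0,4): code 1100 → (0.947,5.000)–(0.760,4.000)
cell (0,5): code 1000 → (1.000,5.052)–(0.947,5.000)
cell (1,3): code 0110 → (1.000,3.728)–(2.000,3.616)
cell (1,5): code 1001 → (2.000,5.107)–(1.000,5.052)
cell (2,3): code 0010 → (2.000,3.616)–(2.542,4.000)
cell (2,4): code 0011 → (2.542,4.000)–(2.186,5.000)
cell (2,5): code 0001 → (2.186,5.000)–(2.000,5.107)
total: 8 segments, chained into 1 closed loop(s), length Σ = 5.403368

segments=8 loops=1 length=5.403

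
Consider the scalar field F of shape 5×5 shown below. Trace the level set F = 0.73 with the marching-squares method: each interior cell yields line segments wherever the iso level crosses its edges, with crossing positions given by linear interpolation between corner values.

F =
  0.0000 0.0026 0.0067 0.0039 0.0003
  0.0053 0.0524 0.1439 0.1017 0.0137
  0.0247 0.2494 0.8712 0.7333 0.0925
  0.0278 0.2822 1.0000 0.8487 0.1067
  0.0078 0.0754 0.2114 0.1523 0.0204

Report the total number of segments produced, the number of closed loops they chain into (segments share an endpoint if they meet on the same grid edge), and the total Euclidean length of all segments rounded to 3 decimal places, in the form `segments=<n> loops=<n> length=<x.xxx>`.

segments=8 loops=1 length=5.104

cell (1,1): code 0100 → (1.806,2.000)–(2.000,1.773)
cell (1,2): code 1100 → (1.995,3.000)–(1.806,2.000)
cell (1,3): code 1000 → (2.000,3.005)–(1.995,3.000)
cell (2,1): code 0110 → (2.000,1.773)–(3.000,1.624)
cell (2,3): code 1001 → (3.000,3.160)–(2.000,3.005)
cell (3,1): code 0010 → (3.000,1.624)–(3.342,2.000)
cell (3,2): code 0011 → (3.342,2.000)–(3.170,3.000)
cell (3,3): code 0001 → (3.170,3.000)–(3.000,3.160)
total: 8 segments, chained into 1 closed loop(s), length Σ = 5.103819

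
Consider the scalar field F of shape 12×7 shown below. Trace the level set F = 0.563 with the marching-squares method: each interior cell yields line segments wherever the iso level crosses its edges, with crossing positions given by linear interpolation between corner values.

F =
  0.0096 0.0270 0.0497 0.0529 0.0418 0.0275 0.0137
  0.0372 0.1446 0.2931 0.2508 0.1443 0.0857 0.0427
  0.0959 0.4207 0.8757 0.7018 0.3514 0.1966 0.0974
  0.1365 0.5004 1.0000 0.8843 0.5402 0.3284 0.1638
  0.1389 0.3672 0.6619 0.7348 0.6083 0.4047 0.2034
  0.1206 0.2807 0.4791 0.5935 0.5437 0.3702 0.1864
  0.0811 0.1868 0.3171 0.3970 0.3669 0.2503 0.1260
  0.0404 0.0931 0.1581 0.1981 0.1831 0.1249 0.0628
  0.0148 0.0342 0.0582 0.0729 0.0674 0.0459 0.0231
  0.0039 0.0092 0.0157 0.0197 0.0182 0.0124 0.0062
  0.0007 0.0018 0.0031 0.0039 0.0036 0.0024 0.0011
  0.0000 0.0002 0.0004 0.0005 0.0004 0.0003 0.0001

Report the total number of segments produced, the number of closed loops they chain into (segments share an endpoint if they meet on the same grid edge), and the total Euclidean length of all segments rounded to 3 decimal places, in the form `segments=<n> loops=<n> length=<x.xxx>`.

segments=14 loops=1 length=10.398

cell (1,1): code 0100 → (1.463,2.000)–(2.000,1.313)
cell (1,2): code 1100 → (1.692,3.000)–(1.463,2.000)
cell (1,3): code 1000 → (2.000,3.396)–(1.692,3.000)
cell (2,1): code 0110 → (2.000,1.313)–(3.000,1.125)
cell (2,3): code 1001 → (3.000,3.934)–(2.000,3.396)
cell (3,1): code 0110 → (3.000,1.125)–(4.000,1.664)
cell (3,3): code 1101 → (3.335,4.000)–(3.000,3.934)
cell (3,4): code 1000 → (4.000,4.222)–(3.335,4.000)
cell (4,1): code 0010 → (4.000,1.664)–(4.541,2.000)
cell (4,2): code 0111 → (4.541,2.000)–(5.000,2.733)
cell (4,3): code 1011 → (5.000,3.612)–(4.701,4.000)
cell (4,4): code 0001 → (4.701,4.000)–(4.000,4.222)
cell (5,2): code 0010 → (5.000,2.733)–(5.155,3.000)
cell (5,3): code 0001 → (5.155,3.000)–(5.000,3.612)
total: 14 segments, chained into 1 closed loop(s), length Σ = 10.398234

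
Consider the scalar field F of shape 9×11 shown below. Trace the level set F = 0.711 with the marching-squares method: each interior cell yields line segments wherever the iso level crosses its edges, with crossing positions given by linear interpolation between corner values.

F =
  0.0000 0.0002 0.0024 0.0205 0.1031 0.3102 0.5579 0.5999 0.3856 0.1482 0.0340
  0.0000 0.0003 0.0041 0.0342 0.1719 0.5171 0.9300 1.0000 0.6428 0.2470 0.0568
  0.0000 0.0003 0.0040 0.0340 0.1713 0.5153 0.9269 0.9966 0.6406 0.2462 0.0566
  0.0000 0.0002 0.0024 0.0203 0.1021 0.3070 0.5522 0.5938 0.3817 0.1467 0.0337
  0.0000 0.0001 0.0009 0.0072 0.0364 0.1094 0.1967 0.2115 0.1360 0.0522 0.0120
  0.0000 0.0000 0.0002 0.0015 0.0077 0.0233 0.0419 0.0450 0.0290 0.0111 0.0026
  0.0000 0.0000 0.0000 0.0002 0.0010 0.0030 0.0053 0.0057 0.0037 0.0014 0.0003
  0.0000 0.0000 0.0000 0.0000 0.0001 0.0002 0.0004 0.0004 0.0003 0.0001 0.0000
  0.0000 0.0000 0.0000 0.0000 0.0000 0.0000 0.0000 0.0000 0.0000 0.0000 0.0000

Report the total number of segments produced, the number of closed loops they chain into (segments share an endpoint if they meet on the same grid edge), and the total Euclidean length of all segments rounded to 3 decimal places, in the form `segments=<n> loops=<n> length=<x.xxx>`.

segments=8 loops=1 length=7.744

cell (0,5): code 0100 → (0.411,6.000)–(1.000,5.470)
cell (0,6): code 1100 → (0.278,7.000)–(0.411,6.000)
cell (0,7): code 1000 → (1.000,7.809)–(0.278,7.000)
cell (1,5): code 0110 → (1.000,5.470)–(2.000,5.475)
cell (1,7): code 1001 → (2.000,7.802)–(1.000,7.809)
cell (2,5): code 0010 → (2.000,5.475)–(2.576,6.000)
cell (2,6): code 0011 → (2.576,6.000)–(2.709,7.000)
cell (2,7): code 0001 → (2.709,7.000)–(2.000,7.802)
total: 8 segments, chained into 1 closed loop(s), length Σ = 7.744469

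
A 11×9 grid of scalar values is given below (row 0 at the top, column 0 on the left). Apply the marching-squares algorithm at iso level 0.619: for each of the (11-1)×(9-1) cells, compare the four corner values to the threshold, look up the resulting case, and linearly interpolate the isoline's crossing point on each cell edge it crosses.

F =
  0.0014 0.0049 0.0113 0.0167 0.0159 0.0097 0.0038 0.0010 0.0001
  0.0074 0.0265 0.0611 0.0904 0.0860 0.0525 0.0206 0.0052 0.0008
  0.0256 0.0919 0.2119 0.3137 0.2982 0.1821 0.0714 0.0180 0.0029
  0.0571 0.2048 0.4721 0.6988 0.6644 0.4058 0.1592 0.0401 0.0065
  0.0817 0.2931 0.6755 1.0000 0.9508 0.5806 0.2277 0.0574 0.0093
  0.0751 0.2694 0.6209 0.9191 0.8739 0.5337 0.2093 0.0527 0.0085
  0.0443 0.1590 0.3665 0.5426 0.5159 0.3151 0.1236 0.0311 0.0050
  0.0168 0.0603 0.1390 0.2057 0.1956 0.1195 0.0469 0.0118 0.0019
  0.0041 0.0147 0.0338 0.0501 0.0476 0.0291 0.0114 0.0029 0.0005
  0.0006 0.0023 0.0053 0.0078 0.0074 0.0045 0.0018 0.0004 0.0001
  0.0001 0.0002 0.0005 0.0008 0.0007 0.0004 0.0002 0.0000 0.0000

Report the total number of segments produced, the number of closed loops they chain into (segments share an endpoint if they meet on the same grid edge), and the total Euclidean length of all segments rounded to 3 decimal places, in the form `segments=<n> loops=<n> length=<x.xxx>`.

cell (2,2): code 0100 → (2.793,3.000)–(3.000,2.648)
cell (2,3): code 1100 → (2.876,4.000)–(2.793,3.000)
cell (2,4): code 1000 → (3.000,4.176)–(2.876,4.000)
cell (3,1): code 0100 → (3.722,2.000)–(4.000,1.852)
cell (3,2): code 1110 → (3.000,2.648)–(3.722,2.000)
cell (3,4): code 1001 → (4.000,4.896)–(3.000,4.176)
cell (4,1): code 0110 → (4.000,1.852)–(5.000,1.995)
cell (4,4): code 1001 → (5.000,4.749)–(4.000,4.896)
cell (5,1): code 0010 → (5.000,1.995)–(5.007,2.000)
cell (5,2): code 0011 → (5.007,2.000)–(5.797,3.000)
cell (5,3): code 0011 → (5.797,3.000)–(5.712,4.000)
cell (5,4): code 0001 → (5.712,4.000)–(5.000,4.749)
total: 12 segments, chained into 1 closed loop(s), length Σ = 9.485872

segments=12 loops=1 length=9.486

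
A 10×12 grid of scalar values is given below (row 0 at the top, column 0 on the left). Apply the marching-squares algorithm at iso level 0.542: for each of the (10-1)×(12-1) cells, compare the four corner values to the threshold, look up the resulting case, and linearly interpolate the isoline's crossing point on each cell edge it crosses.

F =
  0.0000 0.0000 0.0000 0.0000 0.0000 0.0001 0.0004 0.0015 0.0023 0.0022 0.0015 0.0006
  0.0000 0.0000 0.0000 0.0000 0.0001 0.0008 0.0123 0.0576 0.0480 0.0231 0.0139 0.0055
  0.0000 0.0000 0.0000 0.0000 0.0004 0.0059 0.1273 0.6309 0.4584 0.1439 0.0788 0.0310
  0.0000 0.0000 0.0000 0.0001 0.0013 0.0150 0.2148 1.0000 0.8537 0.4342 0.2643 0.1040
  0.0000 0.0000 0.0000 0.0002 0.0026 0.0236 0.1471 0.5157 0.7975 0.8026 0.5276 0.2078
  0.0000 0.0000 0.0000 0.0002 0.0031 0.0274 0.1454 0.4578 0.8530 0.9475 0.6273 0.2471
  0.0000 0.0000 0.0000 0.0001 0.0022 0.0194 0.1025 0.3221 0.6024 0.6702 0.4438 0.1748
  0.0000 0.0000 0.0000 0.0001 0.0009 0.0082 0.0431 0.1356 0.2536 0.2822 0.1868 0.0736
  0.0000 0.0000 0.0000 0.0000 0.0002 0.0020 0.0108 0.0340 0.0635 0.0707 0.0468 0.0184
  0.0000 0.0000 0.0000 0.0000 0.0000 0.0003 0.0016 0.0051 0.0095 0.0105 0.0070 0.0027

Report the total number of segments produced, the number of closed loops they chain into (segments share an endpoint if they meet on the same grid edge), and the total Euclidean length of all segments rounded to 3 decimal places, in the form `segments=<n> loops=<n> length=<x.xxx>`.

cell (1,6): code 0100 → (1.845,7.000)–(2.000,6.823)
cell (1,7): code 1000 → (2.000,7.515)–(1.845,7.000)
cell (2,6): code 0110 → (2.000,6.823)–(3.000,6.417)
cell (2,7): code 1101 → (2.211,8.000)–(2.000,7.515)
cell (2,8): code 1000 → (3.000,8.743)–(2.211,8.000)
cell (3,6): code 0010 → (3.000,6.417)–(3.946,7.000)
cell (3,7): code 0111 → (3.946,7.000)–(4.000,7.093)
cell (3,8): code 1101 → (3.293,9.000)–(3.000,8.743)
cell (3,9): code 1000 → (4.000,9.948)–(3.293,9.000)
cell (4,7): code 0110 → (4.000,7.093)–(5.000,7.213)
cell (4,9): code 1101 → (4.144,10.000)–(4.000,9.948)
cell (4,10): code 1000 → (5.000,10.224)–(4.144,10.000)
cell (5,7): code 0110 → (5.000,7.213)–(6.000,7.785)
cell (5,9): code 1011 → (6.000,9.566)–(5.465,10.000)
cell (5,10): code 0001 → (5.465,10.000)–(5.000,10.224)
cell (6,7): code 0010 → (6.000,7.785)–(6.173,8.000)
cell (6,8): code 0011 → (6.173,8.000)–(6.330,9.000)
cell (6,9): code 0001 → (6.330,9.000)–(6.000,9.566)
total: 18 segments, chained into 1 closed loop(s), length Σ = 12.602374

segments=18 loops=1 length=12.602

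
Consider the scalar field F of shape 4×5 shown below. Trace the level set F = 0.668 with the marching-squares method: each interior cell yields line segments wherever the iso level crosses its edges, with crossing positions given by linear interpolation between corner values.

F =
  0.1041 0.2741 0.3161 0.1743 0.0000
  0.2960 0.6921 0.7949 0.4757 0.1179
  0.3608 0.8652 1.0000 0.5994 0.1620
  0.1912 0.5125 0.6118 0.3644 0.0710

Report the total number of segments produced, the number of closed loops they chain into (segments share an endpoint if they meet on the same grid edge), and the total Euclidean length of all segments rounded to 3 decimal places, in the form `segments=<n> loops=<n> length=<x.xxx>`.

cell (0,0): code 0100 → (0.942,1.000)–(1.000,0.939)
cell (0,1): code 1100 → (0.735,2.000)–(0.942,1.000)
cell (0,2): code 1000 → (1.000,2.398)–(0.735,2.000)
cell (1,0): code 0110 → (1.000,0.939)–(2.000,0.609)
cell (1,2): code 1001 → (2.000,2.829)–(1.000,2.398)
cell (2,0): code 0010 → (2.000,0.609)–(2.559,1.000)
cell (2,1): code 0011 → (2.559,1.000)–(2.855,2.000)
cell (2,2): code 0001 → (2.855,2.000)–(2.000,2.829)
total: 8 segments, chained into 1 closed loop(s), length Σ = 6.641059

segments=8 loops=1 length=6.641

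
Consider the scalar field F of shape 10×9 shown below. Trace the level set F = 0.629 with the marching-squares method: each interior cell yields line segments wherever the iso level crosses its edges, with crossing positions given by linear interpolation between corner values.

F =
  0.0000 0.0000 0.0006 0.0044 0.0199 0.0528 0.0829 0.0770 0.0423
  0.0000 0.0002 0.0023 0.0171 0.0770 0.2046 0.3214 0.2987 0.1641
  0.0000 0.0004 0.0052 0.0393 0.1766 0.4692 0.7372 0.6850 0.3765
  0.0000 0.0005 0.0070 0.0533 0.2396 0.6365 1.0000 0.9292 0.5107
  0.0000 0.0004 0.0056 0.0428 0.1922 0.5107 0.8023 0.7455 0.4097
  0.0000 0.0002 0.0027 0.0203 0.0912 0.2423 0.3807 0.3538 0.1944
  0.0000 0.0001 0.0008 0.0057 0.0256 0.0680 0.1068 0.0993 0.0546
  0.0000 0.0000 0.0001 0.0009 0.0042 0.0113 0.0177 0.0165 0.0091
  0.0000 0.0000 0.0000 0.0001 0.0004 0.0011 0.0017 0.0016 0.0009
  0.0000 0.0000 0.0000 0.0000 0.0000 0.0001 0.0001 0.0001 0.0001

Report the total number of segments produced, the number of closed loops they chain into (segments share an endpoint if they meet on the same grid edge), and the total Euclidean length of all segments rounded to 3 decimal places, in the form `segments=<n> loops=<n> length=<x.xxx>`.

cell (1,5): code 0100 → (1.740,6.000)–(2.000,5.596)
cell (1,6): code 1100 → (1.855,7.000)–(1.740,6.000)
cell (1,7): code 1000 → (2.000,7.182)–(1.855,7.000)
cell (2,4): code 0100 → (2.955,5.000)–(3.000,4.981)
cell (2,5): code 1110 → (2.000,5.596)–(2.955,5.000)
cell (2,7): code 1001 → (3.000,7.717)–(2.000,7.182)
cell (3,4): code 0010 → (3.000,4.981)–(3.060,5.000)
cell (3,5): code 0111 → (3.060,5.000)–(4.000,5.406)
cell (3,7): code 1001 → (4.000,7.347)–(3.000,7.717)
cell (4,5): code 0010 → (4.000,5.406)–(4.411,6.000)
cell (4,6): code 0011 → (4.411,6.000)–(4.297,7.000)
cell (4,7): code 0001 → (4.297,7.000)–(4.000,7.347)
total: 12 segments, chained into 1 closed loop(s), length Σ = 8.367511

segments=12 loops=1 length=8.368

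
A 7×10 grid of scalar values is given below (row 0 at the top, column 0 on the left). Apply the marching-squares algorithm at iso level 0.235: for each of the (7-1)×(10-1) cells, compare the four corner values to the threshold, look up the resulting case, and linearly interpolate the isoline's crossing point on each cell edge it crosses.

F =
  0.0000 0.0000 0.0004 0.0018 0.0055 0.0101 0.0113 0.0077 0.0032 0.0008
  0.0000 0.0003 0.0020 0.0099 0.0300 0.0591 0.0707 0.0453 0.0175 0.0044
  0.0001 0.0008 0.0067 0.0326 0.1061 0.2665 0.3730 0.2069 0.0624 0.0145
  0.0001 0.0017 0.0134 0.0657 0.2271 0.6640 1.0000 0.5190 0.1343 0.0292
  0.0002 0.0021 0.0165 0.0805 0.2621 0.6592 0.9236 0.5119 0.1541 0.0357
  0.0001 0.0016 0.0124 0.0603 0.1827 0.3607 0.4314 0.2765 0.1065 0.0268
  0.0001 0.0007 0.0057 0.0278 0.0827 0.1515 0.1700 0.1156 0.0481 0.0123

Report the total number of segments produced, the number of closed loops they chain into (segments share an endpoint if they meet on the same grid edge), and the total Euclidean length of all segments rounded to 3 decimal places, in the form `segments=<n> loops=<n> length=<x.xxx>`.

segments=16 loops=1 length=12.526

cell (1,4): code 0100 → (1.848,5.000)–(2.000,4.804)
cell (1,5): code 1100 → (1.543,6.000)–(1.848,5.000)
cell (1,6): code 1000 → (2.000,6.831)–(1.543,6.000)
cell (2,4): code 0110 → (2.000,4.804)–(3.000,4.018)
cell (2,6): code 1101 → (2.090,7.000)–(2.000,6.831)
cell (2,7): code 1000 → (3.000,7.738)–(2.090,7.000)
cell (3,3): code 0100 → (3.226,4.000)–(4.000,3.851)
cell (3,4): code 1110 → (3.000,4.018)–(3.226,4.000)
cell (3,7): code 1001 → (4.000,7.774)–(3.000,7.738)
cell (4,3): code 0010 → (4.000,3.851)–(4.341,4.000)
cell (4,4): code 0111 → (4.341,4.000)–(5.000,4.294)
cell (4,7): code 1001 → (5.000,7.244)–(4.000,7.774)
cell (5,4): code 0010 → (5.000,4.294)–(5.601,5.000)
cell (5,5): code 0011 → (5.601,5.000)–(5.751,6.000)
cell (5,6): code 0011 → (5.751,6.000)–(5.258,7.000)
cell (5,7): code 0001 → (5.258,7.000)–(5.000,7.244)
total: 16 segments, chained into 1 closed loop(s), length Σ = 12.526390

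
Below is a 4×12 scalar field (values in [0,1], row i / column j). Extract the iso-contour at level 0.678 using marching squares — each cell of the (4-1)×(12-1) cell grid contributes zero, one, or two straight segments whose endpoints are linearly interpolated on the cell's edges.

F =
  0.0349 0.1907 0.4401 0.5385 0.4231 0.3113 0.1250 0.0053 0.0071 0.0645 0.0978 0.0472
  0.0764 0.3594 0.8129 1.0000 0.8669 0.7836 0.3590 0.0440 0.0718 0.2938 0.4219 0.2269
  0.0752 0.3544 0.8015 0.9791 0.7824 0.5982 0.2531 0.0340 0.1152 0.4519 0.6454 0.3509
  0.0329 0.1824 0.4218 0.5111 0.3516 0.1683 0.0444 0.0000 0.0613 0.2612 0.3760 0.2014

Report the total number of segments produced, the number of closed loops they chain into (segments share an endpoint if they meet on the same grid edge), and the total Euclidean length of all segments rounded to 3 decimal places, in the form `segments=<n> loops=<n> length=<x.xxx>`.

segments=12 loops=1 length=9.317

cell (0,1): code 0100 → (0.638,2.000)–(1.000,1.703)
cell (0,2): code 1100 → (0.302,3.000)–(0.638,2.000)
cell (0,3): code 1100 → (0.574,4.000)–(0.302,3.000)
cell (0,4): code 1100 → (0.776,5.000)–(0.574,4.000)
cell (0,5): code 1000 → (1.000,5.249)–(0.776,5.000)
cell (1,1): code 0110 → (1.000,1.703)–(2.000,1.724)
cell (1,4): code 1011 → (2.000,4.567)–(1.570,5.000)
cell (1,5): code 0001 → (1.570,5.000)–(1.000,5.249)
cell (2,1): code 0010 → (2.000,1.724)–(2.325,2.000)
cell (2,2): code 0011 → (2.325,2.000)–(2.643,3.000)
cell (2,3): code 0011 → (2.643,3.000)–(2.242,4.000)
cell (2,4): code 0001 → (2.242,4.000)–(2.000,4.567)
total: 12 segments, chained into 1 closed loop(s), length Σ = 9.316681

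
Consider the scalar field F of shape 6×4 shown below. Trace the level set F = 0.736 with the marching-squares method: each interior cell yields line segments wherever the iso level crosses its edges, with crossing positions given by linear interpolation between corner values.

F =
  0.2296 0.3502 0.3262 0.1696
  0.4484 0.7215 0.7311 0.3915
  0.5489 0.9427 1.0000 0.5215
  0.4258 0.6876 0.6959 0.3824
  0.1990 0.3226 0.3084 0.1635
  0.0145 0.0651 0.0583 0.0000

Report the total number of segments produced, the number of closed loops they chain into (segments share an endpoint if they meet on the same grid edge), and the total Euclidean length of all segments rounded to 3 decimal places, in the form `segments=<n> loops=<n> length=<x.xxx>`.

segments=6 loops=1 length=6.195

cell (1,0): code 0100 → (1.066,1.000)–(2.000,0.475)
cell (1,1): code 1100 → (1.018,2.000)–(1.066,1.000)
cell (1,2): code 1000 → (2.000,2.552)–(1.018,2.000)
cell (2,0): code 0010 → (2.000,0.475)–(2.810,1.000)
cell (2,1): code 0011 → (2.810,1.000)–(2.868,2.000)
cell (2,2): code 0001 → (2.868,2.000)–(2.000,2.552)
total: 6 segments, chained into 1 closed loop(s), length Σ = 6.194792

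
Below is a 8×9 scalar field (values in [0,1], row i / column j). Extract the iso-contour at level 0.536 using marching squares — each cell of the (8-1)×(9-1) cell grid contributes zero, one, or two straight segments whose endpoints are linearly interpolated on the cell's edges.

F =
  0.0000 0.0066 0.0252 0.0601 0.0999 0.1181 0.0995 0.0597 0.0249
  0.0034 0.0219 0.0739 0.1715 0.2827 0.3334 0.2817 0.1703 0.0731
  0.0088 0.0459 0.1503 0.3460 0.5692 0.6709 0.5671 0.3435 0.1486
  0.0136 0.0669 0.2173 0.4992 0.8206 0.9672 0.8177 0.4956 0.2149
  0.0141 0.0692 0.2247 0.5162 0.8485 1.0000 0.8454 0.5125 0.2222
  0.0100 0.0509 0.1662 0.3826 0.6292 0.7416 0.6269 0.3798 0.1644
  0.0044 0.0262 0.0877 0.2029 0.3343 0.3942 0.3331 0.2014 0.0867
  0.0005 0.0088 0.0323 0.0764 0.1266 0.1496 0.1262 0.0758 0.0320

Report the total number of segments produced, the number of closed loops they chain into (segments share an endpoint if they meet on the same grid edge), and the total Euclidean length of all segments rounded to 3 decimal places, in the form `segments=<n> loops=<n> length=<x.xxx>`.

segments=14 loops=1 length=12.277

cell (1,3): code 0100 → (1.884,4.000)–(2.000,3.851)
cell (1,4): code 1100 → (1.600,5.000)–(1.884,4.000)
cell (1,5): code 1100 → (1.891,6.000)–(1.600,5.000)
cell (1,6): code 1000 → (2.000,6.139)–(1.891,6.000)
cell (2,3): code 0110 → (2.000,3.851)–(3.000,3.114)
cell (2,6): code 1001 → (3.000,6.875)–(2.000,6.139)
cell (3,3): code 0110 → (3.000,3.114)–(4.000,3.060)
cell (3,6): code 1001 → (4.000,6.929)–(3.000,6.875)
cell (4,3): code 0110 → (4.000,3.060)–(5.000,3.622)
cell (4,6): code 1001 → (5.000,6.368)–(4.000,6.929)
cell (5,3): code 0010 → (5.000,3.622)–(5.316,4.000)
cell (5,4): code 0011 → (5.316,4.000)–(5.592,5.000)
cell (5,5): code 0011 → (5.592,5.000)–(5.309,6.000)
cell (5,6): code 0001 → (5.309,6.000)–(5.000,6.368)
total: 14 segments, chained into 1 closed loop(s), length Σ = 12.276611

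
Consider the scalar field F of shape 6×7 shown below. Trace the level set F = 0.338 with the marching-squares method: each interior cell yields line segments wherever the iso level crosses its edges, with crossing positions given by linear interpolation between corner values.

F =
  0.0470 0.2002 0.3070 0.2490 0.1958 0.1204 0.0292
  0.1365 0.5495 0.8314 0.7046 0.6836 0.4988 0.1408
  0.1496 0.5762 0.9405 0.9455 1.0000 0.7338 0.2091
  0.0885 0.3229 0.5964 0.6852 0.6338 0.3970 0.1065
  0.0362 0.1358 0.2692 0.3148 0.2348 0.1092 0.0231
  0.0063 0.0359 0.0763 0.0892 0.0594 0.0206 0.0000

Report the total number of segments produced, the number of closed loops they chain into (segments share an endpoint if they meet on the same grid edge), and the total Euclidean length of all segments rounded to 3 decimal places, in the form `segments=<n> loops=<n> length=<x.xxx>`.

segments=16 loops=1 length=14.567

cell (0,0): code 0100 → (0.395,1.000)–(1.000,0.488)
cell (0,1): code 1100 → (0.059,2.000)–(0.395,1.000)
cell (0,2): code 1100 → (0.195,3.000)–(0.059,2.000)
cell (0,3): code 1100 → (0.292,4.000)–(0.195,3.000)
cell (0,4): code 1100 → (0.575,5.000)–(0.292,4.000)
cell (0,5): code 1000 → (1.000,5.449)–(0.575,5.000)
cell (1,0): code 0110 → (1.000,0.488)–(2.000,0.442)
cell (1,5): code 1001 → (2.000,5.754)–(1.000,5.449)
cell (2,0): code 0010 → (2.000,0.442)–(2.940,1.000)
cell (2,1): code 0111 → (2.940,1.000)–(3.000,1.055)
cell (2,5): code 1001 → (3.000,5.203)–(2.000,5.754)
cell (3,1): code 0010 → (3.000,1.055)–(3.790,2.000)
cell (3,2): code 0011 → (3.790,2.000)–(3.937,3.000)
cell (3,3): code 0011 → (3.937,3.000)–(3.741,4.000)
cell (3,4): code 0011 → (3.741,4.000)–(3.205,5.000)
cell (3,5): code 0001 → (3.205,5.000)–(3.000,5.203)
total: 16 segments, chained into 1 closed loop(s), length Σ = 14.567325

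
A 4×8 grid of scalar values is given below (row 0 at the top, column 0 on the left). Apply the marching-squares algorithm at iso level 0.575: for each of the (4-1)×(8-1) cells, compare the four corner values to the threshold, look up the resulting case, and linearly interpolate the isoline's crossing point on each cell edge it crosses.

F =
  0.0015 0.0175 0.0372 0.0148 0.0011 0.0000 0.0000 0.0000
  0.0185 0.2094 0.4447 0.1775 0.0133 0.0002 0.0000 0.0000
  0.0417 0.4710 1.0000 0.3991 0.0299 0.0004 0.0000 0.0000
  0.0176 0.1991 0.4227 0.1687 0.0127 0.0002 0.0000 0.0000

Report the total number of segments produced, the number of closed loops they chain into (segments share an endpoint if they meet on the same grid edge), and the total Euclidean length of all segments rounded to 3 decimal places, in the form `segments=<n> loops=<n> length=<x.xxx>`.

cell (1,1): code 0100 → (1.235,2.000)–(2.000,1.197)
cell (1,2): code 1000 → (2.000,2.707)–(1.235,2.000)
cell (2,1): code 0010 → (2.000,1.197)–(2.736,2.000)
cell (2,2): code 0001 → (2.736,2.000)–(2.000,2.707)
total: 4 segments, chained into 1 closed loop(s), length Σ = 4.262290

segments=4 loops=1 length=4.262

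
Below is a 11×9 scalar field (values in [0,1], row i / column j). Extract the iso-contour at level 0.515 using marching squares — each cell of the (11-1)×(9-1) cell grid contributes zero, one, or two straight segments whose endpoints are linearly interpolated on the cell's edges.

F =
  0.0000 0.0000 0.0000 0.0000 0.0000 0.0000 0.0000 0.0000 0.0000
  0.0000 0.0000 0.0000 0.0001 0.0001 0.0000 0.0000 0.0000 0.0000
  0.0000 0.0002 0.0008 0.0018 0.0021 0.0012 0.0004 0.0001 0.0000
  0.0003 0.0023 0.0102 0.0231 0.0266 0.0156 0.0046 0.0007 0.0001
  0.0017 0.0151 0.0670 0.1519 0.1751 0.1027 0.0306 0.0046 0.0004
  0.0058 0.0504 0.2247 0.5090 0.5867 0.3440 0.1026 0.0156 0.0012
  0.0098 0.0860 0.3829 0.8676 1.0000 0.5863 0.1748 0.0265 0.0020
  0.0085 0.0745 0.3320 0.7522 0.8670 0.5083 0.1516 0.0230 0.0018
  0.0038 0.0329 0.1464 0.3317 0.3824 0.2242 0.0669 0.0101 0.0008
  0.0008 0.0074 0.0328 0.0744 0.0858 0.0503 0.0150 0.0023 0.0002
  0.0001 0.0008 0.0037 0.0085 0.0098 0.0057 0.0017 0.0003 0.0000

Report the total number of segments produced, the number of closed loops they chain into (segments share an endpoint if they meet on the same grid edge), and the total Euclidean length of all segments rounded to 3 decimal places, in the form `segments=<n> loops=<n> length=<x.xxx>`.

cell (4,3): code 0100 → (4.826,4.000)–(5.000,3.077)
cell (4,4): code 1000 → (5.000,4.295)–(4.826,4.000)
cell (5,2): code 0100 → (5.017,3.000)–(6.000,2.273)
cell (5,3): code 1110 → (5.000,3.077)–(5.017,3.000)
cell (5,4): code 1101 → (5.706,5.000)–(5.000,4.295)
cell (5,5): code 1000 → (6.000,5.173)–(5.706,5.000)
cell (6,2): code 0110 → (6.000,2.273)–(7.000,2.436)
cell (6,4): code 1011 → (7.000,4.981)–(6.914,5.000)
cell (6,5): code 0001 → (6.914,5.000)–(6.000,5.173)
cell (7,2): code 0010 → (7.000,2.436)–(7.564,3.000)
cell (7,3): code 0011 → (7.564,3.000)–(7.726,4.000)
cell (7,4): code 0001 → (7.726,4.000)–(7.000,4.981)
total: 12 segments, chained into 1 closed loop(s), length Σ = 8.986386

segments=12 loops=1 length=8.986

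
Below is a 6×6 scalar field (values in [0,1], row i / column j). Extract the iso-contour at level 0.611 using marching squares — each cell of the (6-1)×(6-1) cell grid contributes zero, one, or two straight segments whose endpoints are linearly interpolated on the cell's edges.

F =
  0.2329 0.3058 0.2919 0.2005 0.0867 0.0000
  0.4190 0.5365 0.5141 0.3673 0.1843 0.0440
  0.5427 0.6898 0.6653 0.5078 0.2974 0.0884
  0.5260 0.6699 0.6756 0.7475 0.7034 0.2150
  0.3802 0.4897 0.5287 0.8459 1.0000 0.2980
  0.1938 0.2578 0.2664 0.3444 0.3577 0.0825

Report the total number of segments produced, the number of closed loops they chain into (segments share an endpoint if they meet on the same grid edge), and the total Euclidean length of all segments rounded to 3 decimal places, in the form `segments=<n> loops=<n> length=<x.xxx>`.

segments=14 loops=1 length=11.316

cell (1,0): code 0100 → (1.486,1.000)–(2.000,0.464)
cell (1,1): code 1100 → (1.641,2.000)–(1.486,1.000)
cell (1,2): code 1000 → (2.000,2.345)–(1.641,2.000)
cell (2,0): code 0110 → (2.000,0.464)–(3.000,0.591)
cell (2,2): code 1101 → (2.431,3.000)–(2.000,2.345)
cell (2,3): code 1100 → (2.772,4.000)–(2.431,3.000)
cell (2,4): code 1000 → (3.000,4.189)–(2.772,4.000)
cell (3,0): code 0010 → (3.000,0.591)–(3.327,1.000)
cell (3,1): code 0011 → (3.327,1.000)–(3.440,2.000)
cell (3,2): code 0111 → (3.440,2.000)–(4.000,2.259)
cell (3,4): code 1001 → (4.000,4.554)–(3.000,4.189)
cell (4,2): code 0010 → (4.000,2.259)–(4.468,3.000)
cell (4,3): code 0011 → (4.468,3.000)–(4.606,4.000)
cell (4,4): code 0001 → (4.606,4.000)–(4.000,4.554)
total: 14 segments, chained into 1 closed loop(s), length Σ = 11.315511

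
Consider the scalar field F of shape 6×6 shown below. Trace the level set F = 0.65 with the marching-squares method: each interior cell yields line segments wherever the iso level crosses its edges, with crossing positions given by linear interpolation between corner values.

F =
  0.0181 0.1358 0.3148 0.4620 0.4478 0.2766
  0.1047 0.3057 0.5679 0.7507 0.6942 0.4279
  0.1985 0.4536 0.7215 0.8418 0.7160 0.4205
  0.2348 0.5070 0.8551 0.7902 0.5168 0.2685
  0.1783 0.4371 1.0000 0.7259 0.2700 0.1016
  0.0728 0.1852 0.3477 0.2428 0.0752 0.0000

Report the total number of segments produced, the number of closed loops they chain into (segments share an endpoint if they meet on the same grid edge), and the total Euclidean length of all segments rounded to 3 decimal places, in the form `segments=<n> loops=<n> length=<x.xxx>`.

cell (0,2): code 0100 → (0.651,3.000)–(1.000,2.449)
cell (0,3): code 1100 → (0.821,4.000)–(0.651,3.000)
cell (0,4): code 1000 → (1.000,4.166)–(0.821,4.000)
cell (1,1): code 0100 → (1.535,2.000)–(2.000,1.733)
cell (1,2): code 1110 → (1.000,2.449)–(1.535,2.000)
cell (1,4): code 1001 → (2.000,4.223)–(1.000,4.166)
cell (2,1): code 0110 → (2.000,1.733)–(3.000,1.411)
cell (2,3): code 1011 → (3.000,3.513)–(2.331,4.000)
cell (2,4): code 0001 → (2.331,4.000)–(2.000,4.223)
cell (3,1): code 0110 → (3.000,1.411)–(4.000,1.378)
cell (3,3): code 1001 → (4.000,3.166)–(3.000,3.513)
cell (4,1): code 0010 → (4.000,1.378)–(4.537,2.000)
cell (4,2): code 0011 → (4.537,2.000)–(4.157,3.000)
cell (4,3): code 0001 → (4.157,3.000)–(4.000,3.166)
total: 14 segments, chained into 1 closed loop(s), length Σ = 10.603173

segments=14 loops=1 length=10.603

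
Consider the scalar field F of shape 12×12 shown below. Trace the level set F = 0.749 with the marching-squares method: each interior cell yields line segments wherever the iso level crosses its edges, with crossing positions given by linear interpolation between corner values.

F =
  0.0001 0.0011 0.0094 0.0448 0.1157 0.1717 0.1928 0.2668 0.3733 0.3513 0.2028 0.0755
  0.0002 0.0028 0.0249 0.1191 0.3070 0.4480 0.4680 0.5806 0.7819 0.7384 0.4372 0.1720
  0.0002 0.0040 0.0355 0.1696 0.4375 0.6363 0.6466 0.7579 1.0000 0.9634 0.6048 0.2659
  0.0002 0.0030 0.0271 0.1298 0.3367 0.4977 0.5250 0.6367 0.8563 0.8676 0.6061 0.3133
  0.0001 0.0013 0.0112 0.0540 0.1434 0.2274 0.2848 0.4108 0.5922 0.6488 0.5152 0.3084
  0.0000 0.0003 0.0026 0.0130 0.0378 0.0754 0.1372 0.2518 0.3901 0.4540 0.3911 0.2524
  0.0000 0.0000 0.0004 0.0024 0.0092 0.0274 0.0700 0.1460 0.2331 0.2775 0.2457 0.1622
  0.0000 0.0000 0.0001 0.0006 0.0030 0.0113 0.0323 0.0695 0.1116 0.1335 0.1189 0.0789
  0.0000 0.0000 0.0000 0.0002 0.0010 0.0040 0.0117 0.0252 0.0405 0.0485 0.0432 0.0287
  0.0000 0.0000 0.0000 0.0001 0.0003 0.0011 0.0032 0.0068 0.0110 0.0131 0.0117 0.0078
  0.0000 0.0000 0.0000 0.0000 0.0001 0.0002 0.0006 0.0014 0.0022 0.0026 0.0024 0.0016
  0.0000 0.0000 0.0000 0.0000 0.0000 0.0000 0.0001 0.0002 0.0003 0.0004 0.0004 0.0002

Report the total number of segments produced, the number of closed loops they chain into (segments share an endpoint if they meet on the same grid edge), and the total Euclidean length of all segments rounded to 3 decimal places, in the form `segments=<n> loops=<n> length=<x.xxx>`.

segments=12 loops=1 length=8.205

cell (0,7): code 0100 → (0.919,8.000)–(1.000,7.837)
cell (0,8): code 1000 → (1.000,8.756)–(0.919,8.000)
cell (1,6): code 0100 → (1.950,7.000)–(2.000,6.920)
cell (1,7): code 1110 → (1.000,7.837)–(1.950,7.000)
cell (1,8): code 1101 → (1.047,9.000)–(1.000,8.756)
cell (1,9): code 1000 → (2.000,9.598)–(1.047,9.000)
cell (2,6): code 0010 → (2.000,6.920)–(2.073,7.000)
cell (2,7): code 0111 → (2.073,7.000)–(3.000,7.511)
cell (2,9): code 1001 → (3.000,9.454)–(2.000,9.598)
cell (3,7): code 0010 → (3.000,7.511)–(3.406,8.000)
cell (3,8): code 0011 → (3.406,8.000)–(3.542,9.000)
cell (3,9): code 0001 → (3.542,9.000)–(3.000,9.454)
total: 12 segments, chained into 1 closed loop(s), length Σ = 8.204656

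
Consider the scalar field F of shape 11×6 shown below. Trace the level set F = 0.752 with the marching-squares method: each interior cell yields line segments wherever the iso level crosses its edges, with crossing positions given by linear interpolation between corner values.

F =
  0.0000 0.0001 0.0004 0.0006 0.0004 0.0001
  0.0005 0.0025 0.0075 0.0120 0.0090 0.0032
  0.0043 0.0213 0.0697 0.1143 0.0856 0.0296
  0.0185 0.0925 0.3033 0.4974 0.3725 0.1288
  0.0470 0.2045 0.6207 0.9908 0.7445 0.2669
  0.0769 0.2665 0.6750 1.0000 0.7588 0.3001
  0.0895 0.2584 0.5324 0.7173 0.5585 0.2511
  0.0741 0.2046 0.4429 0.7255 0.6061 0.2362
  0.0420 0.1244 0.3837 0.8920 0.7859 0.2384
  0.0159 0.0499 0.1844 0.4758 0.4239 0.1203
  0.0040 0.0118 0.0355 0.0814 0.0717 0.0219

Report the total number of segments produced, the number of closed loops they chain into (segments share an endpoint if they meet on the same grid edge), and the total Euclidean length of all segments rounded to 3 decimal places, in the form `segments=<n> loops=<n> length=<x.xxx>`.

cell (3,2): code 0100 → (3.516,3.000)–(4.000,2.355)
cell (3,3): code 1000 → (4.000,3.970)–(3.516,3.000)
cell (4,2): code 0110 → (4.000,2.355)–(5.000,2.237)
cell (4,3): code 1101 → (4.524,4.000)–(4.000,3.970)
cell (4,4): code 1000 → (5.000,4.015)–(4.524,4.000)
cell (5,2): code 0010 → (5.000,2.237)–(5.877,3.000)
cell (5,3): code 0011 → (5.877,3.000)–(5.034,4.000)
cell (5,4): code 0001 → (5.034,4.000)–(5.000,4.015)
cell (7,2): code 0100 → (7.159,3.000)–(8.000,2.725)
cell (7,3): code 1100 → (7.811,4.000)–(7.159,3.000)
cell (7,4): code 1000 → (8.000,4.062)–(7.811,4.000)
cell (8,2): code 0010 → (8.000,2.725)–(8.336,3.000)
cell (8,3): code 0011 → (8.336,3.000)–(8.094,4.000)
cell (8,4): code 0001 → (8.094,4.000)–(8.000,4.062)
total: 14 segments, chained into 2 closed loop(s), length Σ = 10.259352

segments=14 loops=2 length=10.259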